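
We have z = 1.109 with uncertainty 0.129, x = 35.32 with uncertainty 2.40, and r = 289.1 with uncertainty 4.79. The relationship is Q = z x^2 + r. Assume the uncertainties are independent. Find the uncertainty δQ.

Let p = z·x^2 = 1383. δp/p = √((1·δz/z)² + (2·δx/x)²) = √(0.0135 + 0.0185) = 0.179, so δp = 247.
Q = p + r: δQ = √(δp² + δr²) = √(61200 + 22.9) = 248

248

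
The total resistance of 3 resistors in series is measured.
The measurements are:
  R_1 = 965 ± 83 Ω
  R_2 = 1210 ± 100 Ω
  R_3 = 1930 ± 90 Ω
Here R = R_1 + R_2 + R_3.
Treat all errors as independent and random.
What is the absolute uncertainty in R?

158 Ω

Each term contributes (cᵢ δxᵢ)² to (δR)²:
  (δR_1)² = 6890;  (δR_2)² = 10000;  (δR_3)² = 8100
δR = √(25000) = 158 Ω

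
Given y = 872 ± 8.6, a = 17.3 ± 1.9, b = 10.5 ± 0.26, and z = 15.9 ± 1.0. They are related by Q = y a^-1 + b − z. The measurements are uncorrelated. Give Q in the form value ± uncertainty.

45.0 ± 5.65

Let p = y·a^-1 = 50.4. δp/p = √((1·δy/y)² + (-1·δa/a)²) = √(9.73e-05 + 0.0121) = 0.110, so δp = 5.56.
Q = p + b − z: δQ = √(δp² + δb² + δz²) = √(30.9 + 0.0676 + 1.00) = 5.65
Q = 45.0.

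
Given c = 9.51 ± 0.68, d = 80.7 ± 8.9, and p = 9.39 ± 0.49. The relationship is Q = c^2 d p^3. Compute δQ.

1.44e+06

Each factor contributes (exponent × relative error)² to (δQ/Q)²:
  (2·δc/c)² = (2×0.0715)² = 0.0205;  (1·δd/d)² = (1×0.110)² = 0.0122;  (3·δp/p)² = (3×0.0522)² = 0.0245
δQ/Q = √(0.0571) = 0.239
Q = 6.04e+06, so δQ = 0.239 × 6.04e+06 = 1.44e+06.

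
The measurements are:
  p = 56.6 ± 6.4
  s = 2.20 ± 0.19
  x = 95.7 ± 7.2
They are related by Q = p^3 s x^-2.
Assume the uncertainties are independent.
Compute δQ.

Q is a product of powers, so relative uncertainties combine in quadrature:
  (3·δp/p)² = (3×0.113)² = 0.115;  (1·δs/s)² = (1×0.0864)² = 0.00746;  (-2·δx/x)² = (-2×0.0752)² = 0.0226
δQ/Q = √(0.145) = 0.381
Q = 43.6, so δQ = 0.381 × 43.6 = 16.6.

16.6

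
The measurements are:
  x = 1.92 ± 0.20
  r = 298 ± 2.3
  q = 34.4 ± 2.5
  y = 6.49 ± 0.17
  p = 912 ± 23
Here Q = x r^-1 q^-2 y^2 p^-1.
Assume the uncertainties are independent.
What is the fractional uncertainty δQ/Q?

Each factor contributes (exponent × relative error)² to (δQ/Q)²:
  (1·δx/x)² = (1×0.104)² = 0.0109;  (-1·δr/r)² = (-1×0.00772)² = 5.96e-05;  (-2·δq/q)² = (-2×0.0727)² = 0.0211;  (2·δy/y)² = (2×0.0262)² = 0.00274;  (-1·δp/p)² = (-1×0.0252)² = 0.000636
δQ/Q = √(0.0354) = 0.188

0.188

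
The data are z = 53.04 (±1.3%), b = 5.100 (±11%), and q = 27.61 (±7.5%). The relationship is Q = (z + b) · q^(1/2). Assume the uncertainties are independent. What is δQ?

12.4

Let u = z + b = 58.14. δu = √(δz² + δb²) = √(0.475 + 0.315) = 0.889, so δu/u = 0.0153.
Q is then a monomial in u, q:
δQ/Q = √((δu/u)² + (½·δq/q)²) = √(0.000234 + 0.00141) = 0.0405
Q = 305.5, so δQ = 0.0405 × 305.5 = 12.4.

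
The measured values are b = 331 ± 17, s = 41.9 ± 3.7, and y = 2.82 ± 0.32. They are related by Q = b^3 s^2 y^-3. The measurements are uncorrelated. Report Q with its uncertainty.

Relative error in a monomial: (δQ/Q)² = Σ (nᵢ · δxᵢ/xᵢ)².
  (3·δb/b)² = (3×0.0514)² = 0.0237;  (2·δs/s)² = (2×0.0883)² = 0.0312;  (-3·δy/y)² = (-3×0.113)² = 0.116
δQ/Q = √(0.171) = 0.413
Q = 2.84e+09, so δQ = 0.413 × 2.84e+09 = 1.17e+09.

(2.84 ± 1.17) × 10^9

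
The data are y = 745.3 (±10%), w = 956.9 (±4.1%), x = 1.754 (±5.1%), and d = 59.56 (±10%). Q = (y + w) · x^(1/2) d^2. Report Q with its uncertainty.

(7.997 ± 1.66) × 10^6

Let u = y + w = 1702. δu = √(δy² + δw²) = √(5550 + 1540) = 84.2, so δu/u = 0.0495.
Q is then a monomial in u, x, d:
δQ/Q = √((δu/u)² + (½·δx/x)² + (2·δd/d)²) = √(0.00245 + 0.000650 + 0.0400) = 0.208
Q = 7.997e+06, so δQ = 0.208 × 7.997e+06 = 1.66e+06.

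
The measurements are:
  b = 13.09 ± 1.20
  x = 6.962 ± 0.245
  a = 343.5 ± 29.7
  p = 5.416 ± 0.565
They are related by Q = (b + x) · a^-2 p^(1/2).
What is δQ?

7.54e-05

Let u = b + x = 20.05. δu = √(δb² + δx²) = √(1.44 + 0.0600) = 1.22, so δu/u = 0.0611.
Q is then a monomial in u, a, p:
δQ/Q = √((δu/u)² + (-2·δa/a)² + (½·δp/p)²) = √(0.00373 + 0.0299 + 0.00272) = 0.191
Q = 0.0003955, so δQ = 0.191 × 0.0003955 = 7.54e-05.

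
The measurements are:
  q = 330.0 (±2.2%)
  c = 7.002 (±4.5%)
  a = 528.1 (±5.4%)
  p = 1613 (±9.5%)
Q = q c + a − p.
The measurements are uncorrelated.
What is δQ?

194

Let w = q·c = 2311. δw/w = √((1·δq/q)² + (1·δc/c)²) = √(0.000484 + 0.00202) = 0.0501, so δw = 116.
Q = w + a − p: δQ = √(δw² + δa² + δp²) = √(13400 + 813 + 23500) = 194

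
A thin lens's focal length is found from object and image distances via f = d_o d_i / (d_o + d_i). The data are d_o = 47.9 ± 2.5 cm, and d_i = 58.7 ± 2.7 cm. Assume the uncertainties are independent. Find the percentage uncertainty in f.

3.54%

∂f/∂d_o = (d_i/(d_o+d_i))² = 0.303;  ∂f/∂d_i = (d_o/(d_o+d_i))² = 0.202
δf = √((∂f/∂d_o · δd_o)² + (∂f/∂d_i · δd_i)²) = √(0.575 + 0.297) = 0.934 cm
f = 26.4 cm, so δf/f = 0.934/26.4 = 0.0354.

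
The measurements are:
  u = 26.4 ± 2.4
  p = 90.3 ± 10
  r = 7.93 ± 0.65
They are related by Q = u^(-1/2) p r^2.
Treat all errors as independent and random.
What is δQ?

Q is a product of powers, so relative uncertainties combine in quadrature:
  (−½·δu/u)² = (-0.5×0.0909)² = 0.00207;  (1·δp/p)² = (1×0.111)² = 0.0123;  (2·δr/r)² = (2×0.0820)² = 0.0269
δQ/Q = √(0.0412) = 0.203
Q = 1110, so δQ = 0.203 × 1110 = 224.

224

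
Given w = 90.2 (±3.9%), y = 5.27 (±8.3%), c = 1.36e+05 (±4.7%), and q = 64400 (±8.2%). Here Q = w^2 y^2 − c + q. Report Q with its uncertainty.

Let p = w^2·y^2 = 2.26e+05. δp/p = √((2·δw/w)² + (2·δy/y)²) = √(0.00608 + 0.0276) = 0.183, so δp = 41400.
Q = p − c + q: δQ = √(δp² + δc² + δq²) = √(1.72e+09 + 4.09e+07 + 2.79e+07) = 42300
Q = 1.54e+05.

(1.54 ± 0.423) × 10^5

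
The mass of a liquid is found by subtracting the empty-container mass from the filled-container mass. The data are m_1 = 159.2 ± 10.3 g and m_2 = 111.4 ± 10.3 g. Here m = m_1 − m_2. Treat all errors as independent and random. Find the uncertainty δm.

14.6 g

m is a linear combination, so absolute uncertainties add in quadrature:
  (δm_1)² = 106;  (δm_2)² = 106
δm = √(212) = 14.6 g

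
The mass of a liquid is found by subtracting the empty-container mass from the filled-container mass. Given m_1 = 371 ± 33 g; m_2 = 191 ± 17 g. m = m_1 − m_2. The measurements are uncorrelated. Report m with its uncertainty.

180 ± 37.1 g

Sums and differences: (δm)² = Σ (cᵢ δxᵢ)².
  (δm_1)² = 1090;  (δm_2)² = 289
δm = √(1380) = 37.1 g
m = 180 g.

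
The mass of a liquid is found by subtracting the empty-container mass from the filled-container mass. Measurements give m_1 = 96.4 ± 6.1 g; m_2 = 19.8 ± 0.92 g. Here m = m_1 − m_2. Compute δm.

m is a linear combination, so absolute uncertainties add in quadrature:
  (δm_1)² = 37.2;  (δm_2)² = 0.846
δm = √(38.1) = 6.17 g

6.17 g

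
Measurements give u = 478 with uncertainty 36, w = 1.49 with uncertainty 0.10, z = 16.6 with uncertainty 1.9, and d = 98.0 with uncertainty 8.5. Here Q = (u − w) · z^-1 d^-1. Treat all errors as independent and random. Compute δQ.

Let h = u − w = 477. δh = √(δu² + δw²) = √(1300 + 0.0100) = 36.0, so δh/h = 0.0755.
Q is then a monomial in h, z, d:
δQ/Q = √((δh/h)² + (-1·δz/z)² + (-1·δd/d)²) = √(0.00571 + 0.0131 + 0.00752) = 0.162
Q = 0.293, so δQ = 0.162 × 0.293 = 0.0475.

0.0475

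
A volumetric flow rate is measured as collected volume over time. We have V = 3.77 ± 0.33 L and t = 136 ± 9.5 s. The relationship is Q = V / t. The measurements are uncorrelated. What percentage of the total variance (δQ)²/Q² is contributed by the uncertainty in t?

38.9%

(δQ/Q)² = (1·δV/V)² + (-1·δt/t)²
  V term: (1×0.0875)² = 0.00766
  t term: (-1×0.0699)² = 0.00488
Total = 0.0125. Share from t = 0.00488/0.0125 = 0.389.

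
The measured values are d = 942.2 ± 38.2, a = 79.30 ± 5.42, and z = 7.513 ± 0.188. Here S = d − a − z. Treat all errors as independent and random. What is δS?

38.6

Absolute uncertainties add in quadrature for a linear combination:
  (δd)² = 1460;  (δa)² = 29.4;  (δz)² = 0.0353
δS = √(1490) = 38.6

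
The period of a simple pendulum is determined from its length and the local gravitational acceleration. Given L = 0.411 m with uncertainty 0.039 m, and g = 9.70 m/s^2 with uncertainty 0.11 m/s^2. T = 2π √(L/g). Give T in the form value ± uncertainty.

1.29 ± 0.0618 s

Products/powers → add relative errors in quadrature, weighted by exponent:
  (½·δL/L)² = (0.5×0.0949)² = 0.00225;  (−½·δg/g)² = (-0.5×0.0113)² = 3.22e-05
δT/T = √(0.00228) = 0.0478
T = 1.29 s, so δT = 0.0478 × 1.29 = 0.0618 s.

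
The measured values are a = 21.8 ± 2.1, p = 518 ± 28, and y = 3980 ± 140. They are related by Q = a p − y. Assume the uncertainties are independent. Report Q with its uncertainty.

7310 ± 1260

Let w = a·p = 11300. δw/w = √((1·δa/a)² + (1·δp/p)²) = √(0.00928 + 0.00292) = 0.110, so δw = 1250.
Q = w − y: δQ = √(δw² + δy²) = √(1.56e+06 + 19600) = 1260
Q = 7310.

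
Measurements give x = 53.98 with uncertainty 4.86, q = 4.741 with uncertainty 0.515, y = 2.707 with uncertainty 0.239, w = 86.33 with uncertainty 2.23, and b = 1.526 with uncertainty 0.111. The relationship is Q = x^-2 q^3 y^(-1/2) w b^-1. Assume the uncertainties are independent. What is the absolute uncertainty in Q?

Q is a product of powers, so relative uncertainties combine in quadrature:
  (-2·δx/x)² = (-2×0.0900)² = 0.0324;  (3·δq/q)² = (3×0.109)² = 0.106;  (−½·δy/y)² = (-0.5×0.0883)² = 0.00195;  (1·δw/w)² = (1×0.0258)² = 0.000667;  (-1·δb/b)² = (-1×0.0727)² = 0.00529
δQ/Q = √(0.147) = 0.383
Q = 1.257, so δQ = 0.383 × 1.257 = 0.481.

0.481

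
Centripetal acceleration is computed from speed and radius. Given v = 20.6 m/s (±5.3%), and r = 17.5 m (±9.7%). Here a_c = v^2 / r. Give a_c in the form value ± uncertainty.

a_c is a product of powers, so relative uncertainties combine in quadrature:
  (2·δv/v)² = (2×0.0530)² = 0.0112;  (-1·δr/r)² = (-1×0.0970)² = 0.00941
δa_c/a_c = √(0.0206) = 0.144
a_c = 24.2 m/s^2, so δa_c = 0.144 × 24.2 = 3.48 m/s^2.

24.2 ± 3.48 m/s^2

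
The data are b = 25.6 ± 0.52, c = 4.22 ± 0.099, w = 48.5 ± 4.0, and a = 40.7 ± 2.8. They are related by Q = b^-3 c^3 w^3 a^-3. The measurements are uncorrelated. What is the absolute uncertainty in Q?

Each factor contributes (exponent × relative error)² to (δQ/Q)²:
  (-3·δb/b)² = (-3×0.0203)² = 0.00371;  (3·δc/c)² = (3×0.0235)² = 0.00495;  (3·δw/w)² = (3×0.0825)² = 0.0612;  (-3·δa/a)² = (-3×0.0688)² = 0.0426
δQ/Q = √(0.112) = 0.335
Q = 0.00758, so δQ = 0.335 × 0.00758 = 0.00254.

0.00254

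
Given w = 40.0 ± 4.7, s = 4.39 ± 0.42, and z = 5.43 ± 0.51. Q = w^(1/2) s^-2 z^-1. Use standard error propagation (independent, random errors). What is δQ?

0.0134

Q is a product of powers, so relative uncertainties combine in quadrature:
  (½·δw/w)² = (0.5×0.118)² = 0.00345;  (-2·δs/s)² = (-2×0.0957)² = 0.0366;  (-1·δz/z)² = (-1×0.0939)² = 0.00882
δQ/Q = √(0.0489) = 0.221
Q = 0.0604, so δQ = 0.221 × 0.0604 = 0.0134.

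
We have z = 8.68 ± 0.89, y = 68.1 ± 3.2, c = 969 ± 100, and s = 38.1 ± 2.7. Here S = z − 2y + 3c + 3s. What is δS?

300

Absolute uncertainties add in quadrature for a linear combination:
  (δz)² = 0.792;  (2·δy)² = 41.0;  (3·δc)² = 90000;  (3·δs)² = 65.6
δS = √(90100) = 300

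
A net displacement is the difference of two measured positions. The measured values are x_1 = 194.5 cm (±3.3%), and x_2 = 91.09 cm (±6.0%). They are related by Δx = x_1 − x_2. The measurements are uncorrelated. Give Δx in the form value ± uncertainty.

Δx is a linear combination, so absolute uncertainties add in quadrature:
  (δx_1)² = 41.2;  (δx_2)² = 29.9
δΔx = √(71.1) = 8.43 cm
Δx = 103.4 cm.

103.4 ± 8.43 cm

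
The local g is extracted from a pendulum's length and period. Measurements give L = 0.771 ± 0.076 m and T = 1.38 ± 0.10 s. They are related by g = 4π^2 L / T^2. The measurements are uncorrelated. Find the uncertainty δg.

Products/powers → add relative errors in quadrature, weighted by exponent:
  (1·δL/L)² = (1×0.0986)² = 0.00972;  (-2·δT/T)² = (-2×0.0725)² = 0.0210
δg/g = √(0.0307) = 0.175
g = 16.0 m/s^2, so δg = 0.175 × 16.0 = 2.80 m/s^2.

2.80 m/s^2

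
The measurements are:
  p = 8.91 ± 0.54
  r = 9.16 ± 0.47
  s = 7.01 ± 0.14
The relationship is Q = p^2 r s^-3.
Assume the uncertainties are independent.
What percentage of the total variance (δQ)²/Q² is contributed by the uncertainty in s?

17.2%

(δQ/Q)² = (2·δp/p)² + (1·δr/r)² + (-3·δs/s)²
  p term: (2×0.0606)² = 0.0147
  r term: (1×0.0513)² = 0.00263
  s term: (-3×0.0200)² = 0.00359
Total = 0.0209. Share from s = 0.00359/0.0209 = 0.172.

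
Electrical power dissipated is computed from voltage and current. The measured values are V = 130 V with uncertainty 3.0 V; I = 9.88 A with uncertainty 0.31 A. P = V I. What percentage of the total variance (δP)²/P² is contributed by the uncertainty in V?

35.1%

(δP/P)² = (1·δV/V)² + (1·δI/I)²
  V term: (1×0.0231)² = 0.000533
  I term: (1×0.0314)² = 0.000984
Total = 0.00152. Share from V = 0.000533/0.00152 = 0.351.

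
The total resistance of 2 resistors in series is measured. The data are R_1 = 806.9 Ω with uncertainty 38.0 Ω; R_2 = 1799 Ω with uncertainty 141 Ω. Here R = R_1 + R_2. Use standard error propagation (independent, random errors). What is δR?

R is a linear combination, so absolute uncertainties add in quadrature:
  (δR_1)² = 1440;  (δR_2)² = 19900
δR = √(21300) = 146 Ω

146 Ω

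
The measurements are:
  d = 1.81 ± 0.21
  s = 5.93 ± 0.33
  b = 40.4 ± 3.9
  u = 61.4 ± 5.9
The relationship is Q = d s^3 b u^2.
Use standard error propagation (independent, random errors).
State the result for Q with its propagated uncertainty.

Each factor contributes (exponent × relative error)² to (δQ/Q)²:
  (1·δd/d)² = (1×0.116)² = 0.0135;  (3·δs/s)² = (3×0.0556)² = 0.0279;  (1·δb/b)² = (1×0.0965)² = 0.00932;  (2·δu/u)² = (2×0.0961)² = 0.0369
δQ/Q = √(0.0876) = 0.296
Q = 5.75e+07, so δQ = 0.296 × 5.75e+07 = 1.7e+07.

(5.75 ± 1.70) × 10^7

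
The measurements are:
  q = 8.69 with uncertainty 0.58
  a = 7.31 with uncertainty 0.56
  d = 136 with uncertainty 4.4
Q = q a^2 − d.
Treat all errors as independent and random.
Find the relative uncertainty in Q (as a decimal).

0.237

Let p = q·a^2 = 464. δp/p = √((1·δq/q)² + (2·δa/a)²) = √(0.00445 + 0.0235) = 0.167, so δp = 77.6.
Q = p − d: δQ = √(δp² + δd²) = √(6020 + 19.4) = 77.7
Q = 328, so δQ/Q = 77.7/328 = 0.237.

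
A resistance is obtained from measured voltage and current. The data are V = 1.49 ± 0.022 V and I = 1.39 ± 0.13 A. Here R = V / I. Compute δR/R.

0.0947

Since R is a product/quotient, work with relative uncertainties:
  (1·δV/V)² = (1×0.0148)² = 0.000218;  (-1·δI/I)² = (-1×0.0935)² = 0.00875
δR/R = √(0.00896) = 0.0947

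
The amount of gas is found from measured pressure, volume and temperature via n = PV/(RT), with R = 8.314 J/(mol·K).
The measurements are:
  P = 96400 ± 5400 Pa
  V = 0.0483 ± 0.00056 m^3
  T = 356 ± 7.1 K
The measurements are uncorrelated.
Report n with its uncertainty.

Since n is a product/quotient, work with relative uncertainties:
  (1·δP/P)² = (1×0.0560)² = 0.00314;  (1·δV/V)² = (1×0.0116)² = 0.000134;  (-1·δT/T)² = (-1×0.0199)² = 0.000398
δn/n = √(0.00367) = 0.0606
n = 1.57 mol, so δn = 0.0606 × 1.57 = 0.0953 mol.

1.57 ± 0.0953 mol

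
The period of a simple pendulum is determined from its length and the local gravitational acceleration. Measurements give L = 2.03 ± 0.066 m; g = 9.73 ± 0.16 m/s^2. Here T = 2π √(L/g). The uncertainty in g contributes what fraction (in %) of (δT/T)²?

(δT/T)² = (½·δL/L)² + (−½·δg/g)²
  L term: (0.5×0.0325)² = 0.000264
  g term: (-0.5×0.0164)² = 6.76e-05
Total = 0.000332. Share from g = 6.76e-05/0.000332 = 0.204.

20.4%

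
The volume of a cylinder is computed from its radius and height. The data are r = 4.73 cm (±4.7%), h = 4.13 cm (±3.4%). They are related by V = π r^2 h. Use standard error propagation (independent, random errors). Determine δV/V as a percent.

10.00%

V is a product of powers, so relative uncertainties combine in quadrature:
  (2·δr/r)² = (2×0.0470)² = 0.00884;  (1·δh/h)² = (1×0.0340)² = 0.00116
δV/V = √(0.00999) = 0.1000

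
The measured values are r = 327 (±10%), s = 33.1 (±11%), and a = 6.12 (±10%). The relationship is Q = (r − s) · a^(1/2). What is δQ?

89.1

Let u = r − s = 294. δu = √(δr² + δs²) = √(1070 + 13.3) = 32.9, so δu/u = 0.112.
Q is then a monomial in u, a:
δQ/Q = √((δu/u)² + (½·δa/a)²) = √(0.0125 + 0.00250) = 0.123
Q = 727, so δQ = 0.123 × 727 = 89.1.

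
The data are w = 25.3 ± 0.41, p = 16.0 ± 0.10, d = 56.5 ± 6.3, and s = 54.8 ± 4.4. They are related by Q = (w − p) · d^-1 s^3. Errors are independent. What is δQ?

Let u = w − p = 9.30. δu = √(δw² + δp²) = √(0.168 + 0.0100) = 0.422, so δu/u = 0.0454.
Q is then a monomial in u, d, s:
δQ/Q = √((δu/u)² + (-1·δd/d)² + (3·δs/s)²) = √(0.00206 + 0.0124 + 0.0580) = 0.269
Q = 27100, so δQ = 0.269 × 27100 = 7290.

7290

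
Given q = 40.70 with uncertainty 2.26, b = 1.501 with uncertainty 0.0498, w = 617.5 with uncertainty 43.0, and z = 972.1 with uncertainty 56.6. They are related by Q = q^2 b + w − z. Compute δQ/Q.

Let p = q^2·b = 2486. δp/p = √((2·δq/q)² + (1·δb/b)²) = √(0.0123 + 0.00110) = 0.116, so δp = 288.
Q = p + w − z: δQ = √(δp² + δw² + δz²) = √(83100 + 1850 + 3200) = 297
Q = 2132, so δQ/Q = 297/2132 = 0.139.

0.139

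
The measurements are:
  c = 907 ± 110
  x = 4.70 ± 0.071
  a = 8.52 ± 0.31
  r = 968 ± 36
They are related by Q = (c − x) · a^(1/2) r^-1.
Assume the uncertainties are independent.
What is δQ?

0.350

Let u = c − x = 902. δu = √(δc² + δx²) = √(12100 + 0.00504) = 110, so δu/u = 0.122.
Q is then a monomial in u, a, r:
δQ/Q = √((δu/u)² + (½·δa/a)² + (-1·δr/r)²) = √(0.0149 + 0.000331 + 0.00138) = 0.129
Q = 2.72, so δQ = 0.129 × 2.72 = 0.350.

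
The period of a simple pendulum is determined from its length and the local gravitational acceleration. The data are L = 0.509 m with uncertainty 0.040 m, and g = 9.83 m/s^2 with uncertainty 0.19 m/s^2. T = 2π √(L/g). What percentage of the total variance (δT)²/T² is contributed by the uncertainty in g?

(δT/T)² = (½·δL/L)² + (−½·δg/g)²
  L term: (0.5×0.0786)² = 0.00154
  g term: (-0.5×0.0193)² = 9.34e-05
Total = 0.00164. Share from g = 9.34e-05/0.00164 = 0.0570.

5.70%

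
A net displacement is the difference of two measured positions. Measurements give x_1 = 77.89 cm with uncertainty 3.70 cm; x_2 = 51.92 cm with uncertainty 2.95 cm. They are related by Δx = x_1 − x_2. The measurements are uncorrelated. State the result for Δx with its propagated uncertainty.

Absolute uncertainties add in quadrature for a linear combination:
  (δx_1)² = 13.7;  (δx_2)² = 8.70
δΔx = √(22.4) = 4.73 cm
Δx = 25.97 cm.

25.97 ± 4.73 cm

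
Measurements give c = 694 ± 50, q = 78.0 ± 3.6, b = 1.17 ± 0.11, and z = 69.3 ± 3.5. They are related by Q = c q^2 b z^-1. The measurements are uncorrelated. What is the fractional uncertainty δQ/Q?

Relative error in a monomial: (δQ/Q)² = Σ (nᵢ · δxᵢ/xᵢ)².
  (1·δc/c)² = (1×0.0720)² = 0.00519;  (2·δq/q)² = (2×0.0462)² = 0.00852;  (1·δb/b)² = (1×0.0940)² = 0.00884;  (-1·δz/z)² = (-1×0.0505)² = 0.00255
δQ/Q = √(0.0251) = 0.158

0.158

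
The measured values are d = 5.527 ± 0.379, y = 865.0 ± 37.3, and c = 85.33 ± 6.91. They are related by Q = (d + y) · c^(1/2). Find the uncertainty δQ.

474

Let u = d + y = 870.5. δu = √(δd² + δy²) = √(0.144 + 1390) = 37.3, so δu/u = 0.0428.
Q is then a monomial in u, c:
δQ/Q = √((δu/u)² + (½·δc/c)²) = √(0.00184 + 0.00164) = 0.0590
Q = 8041, so δQ = 0.0590 × 8041 = 474.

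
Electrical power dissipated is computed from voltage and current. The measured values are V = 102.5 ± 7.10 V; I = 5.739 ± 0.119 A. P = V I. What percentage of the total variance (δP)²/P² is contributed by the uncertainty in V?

91.8%

(δP/P)² = (1·δV/V)² + (1·δI/I)²
  V term: (1×0.0693)² = 0.00480
  I term: (1×0.0207)² = 0.000430
Total = 0.00523. Share from V = 0.00480/0.00523 = 0.918.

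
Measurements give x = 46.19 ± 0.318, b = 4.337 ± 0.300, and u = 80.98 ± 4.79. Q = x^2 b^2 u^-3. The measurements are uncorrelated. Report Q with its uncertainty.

Products/powers → add relative errors in quadrature, weighted by exponent:
  (2·δx/x)² = (2×0.00688)² = 0.000190;  (2·δb/b)² = (2×0.0692)² = 0.0191;  (-3·δu/u)² = (-3×0.0592)² = 0.0315
δQ/Q = √(0.0508) = 0.225
Q = 0.07557, so δQ = 0.225 × 0.07557 = 0.0170.

0.07557 ± 0.0170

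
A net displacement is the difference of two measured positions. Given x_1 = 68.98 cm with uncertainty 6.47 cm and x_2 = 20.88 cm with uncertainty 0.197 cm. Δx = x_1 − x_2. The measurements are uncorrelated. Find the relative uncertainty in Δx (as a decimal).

Absolute uncertainties add in quadrature for a linear combination:
  (δx_1)² = 41.9;  (δx_2)² = 0.0388
δΔx = √(41.9) = 6.47 cm
Δx = 48.10 cm, so δΔx/Δx = 6.47/48.10 = 0.135.

0.135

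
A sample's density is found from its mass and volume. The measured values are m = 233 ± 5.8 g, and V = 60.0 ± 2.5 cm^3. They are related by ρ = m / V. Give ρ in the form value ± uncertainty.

For a monomial ρ ∝ m, V^-1, fractional errors add in quadrature:
  (1·δm/m)² = (1×0.0249)² = 0.000620;  (-1·δV/V)² = (-1×0.0417)² = 0.00174
δρ/ρ = √(0.00236) = 0.0485
ρ = 3.88 g/cm^3, so δρ = 0.0485 × 3.88 = 0.188 g/cm^3.

3.88 ± 0.188 g/cm^3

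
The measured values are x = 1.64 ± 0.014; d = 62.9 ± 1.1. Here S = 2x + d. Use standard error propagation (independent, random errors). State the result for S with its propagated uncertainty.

Sums and differences: (δS)² = Σ (cᵢ δxᵢ)².
  (2·δx)² = 0.000784;  (δd)² = 1.21
δS = √(1.21) = 1.10
S = 66.2.

66.2 ± 1.10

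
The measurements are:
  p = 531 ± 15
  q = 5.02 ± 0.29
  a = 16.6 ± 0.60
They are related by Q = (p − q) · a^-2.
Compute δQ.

Let u = p − q = 526. δu = √(δp² + δq²) = √(225 + 0.0841) = 15.0, so δu/u = 0.0285.
Q is then a monomial in u, a:
δQ/Q = √((δu/u)² + (-2·δa/a)²) = √(0.000814 + 0.00523) = 0.0777
Q = 1.91, so δQ = 0.0777 × 1.91 = 0.148.

0.148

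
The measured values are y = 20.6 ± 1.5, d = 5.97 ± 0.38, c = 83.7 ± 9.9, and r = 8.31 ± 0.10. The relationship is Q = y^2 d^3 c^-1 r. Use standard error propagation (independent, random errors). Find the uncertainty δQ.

Q is a product of powers, so relative uncertainties combine in quadrature:
  (2·δy/y)² = (2×0.0728)² = 0.0212;  (3·δd/d)² = (3×0.0637)² = 0.0365;  (-1·δc/c)² = (-1×0.118)² = 0.0140;  (1·δr/r)² = (1×0.0120)² = 0.000145
δQ/Q = √(0.0718) = 0.268
Q = 8960, so δQ = 0.268 × 8960 = 2400.

2400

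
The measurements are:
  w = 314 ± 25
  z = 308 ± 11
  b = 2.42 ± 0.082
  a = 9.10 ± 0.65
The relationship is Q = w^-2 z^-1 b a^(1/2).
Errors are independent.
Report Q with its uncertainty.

Each factor contributes (exponent × relative error)² to (δQ/Q)²:
  (-2·δw/w)² = (-2×0.0796)² = 0.0254;  (-1·δz/z)² = (-1×0.0357)² = 0.00128;  (1·δb/b)² = (1×0.0339)² = 0.00115;  (½·δa/a)² = (0.5×0.0714)² = 0.00128
δQ/Q = √(0.0291) = 0.170
Q = 2.4e-07, so δQ = 0.170 × 2.4e-07 = 4.1e-08.

(2.40 ± 0.410) × 10^-7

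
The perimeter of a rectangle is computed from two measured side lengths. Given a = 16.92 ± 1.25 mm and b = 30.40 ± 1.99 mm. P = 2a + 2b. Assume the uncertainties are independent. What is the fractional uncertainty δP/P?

Absolute uncertainties add in quadrature for a linear combination:
  (2·δa)² = 6.25;  (2·δb)² = 15.8
δP = √(22.1) = 4.70 mm
P = 94.64 mm, so δP/P = 4.70/94.64 = 0.0497.

0.0497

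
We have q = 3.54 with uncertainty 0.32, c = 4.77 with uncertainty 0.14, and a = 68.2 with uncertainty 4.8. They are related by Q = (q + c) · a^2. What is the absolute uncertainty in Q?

5680

Let u = q + c = 8.31. δu = √(δq² + δc²) = √(0.102 + 0.0196) = 0.349, so δu/u = 0.0420.
Q is then a monomial in u, a:
δQ/Q = √((δu/u)² + (2·δa/a)²) = √(0.00177 + 0.0198) = 0.147
Q = 38700, so δQ = 0.147 × 38700 = 5680.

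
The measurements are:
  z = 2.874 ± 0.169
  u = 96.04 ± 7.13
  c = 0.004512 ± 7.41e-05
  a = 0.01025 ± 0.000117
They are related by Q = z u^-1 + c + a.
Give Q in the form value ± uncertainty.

Let p = z·u^-1 = 0.02993. δp/p = √((1·δz/z)² + (-1·δu/u)²) = √(0.00346 + 0.00551) = 0.0947, so δp = 0.00283.
Q = p + c + a: δQ = √(δp² + δc² + δa²) = √(8.03e-06 + 5.49e-09 + 1.37e-08) = 0.00284
Q = 0.04469.

0.04469 ± 0.00284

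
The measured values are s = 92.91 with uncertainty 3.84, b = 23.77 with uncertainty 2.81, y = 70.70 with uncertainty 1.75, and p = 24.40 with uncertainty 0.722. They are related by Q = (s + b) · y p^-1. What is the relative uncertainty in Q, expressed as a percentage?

5.61%

Let u = s + b = 116.7. δu = √(δs² + δb²) = √(14.7 + 7.90) = 4.76, so δu/u = 0.0408.
Q is then a monomial in u, y, p:
δQ/Q = √((δu/u)² + (1·δy/y)² + (-1·δp/p)²) = √(0.00166 + 0.000613 + 0.000876) = 0.0561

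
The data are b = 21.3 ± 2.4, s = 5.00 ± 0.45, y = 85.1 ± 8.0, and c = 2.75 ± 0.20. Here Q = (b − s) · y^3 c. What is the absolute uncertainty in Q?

9.05e+06

Let u = b − s = 16.3. δu = √(δb² + δs²) = √(5.76 + 0.203) = 2.44, so δu/u = 0.150.
Q is then a monomial in u, y, c:
δQ/Q = √((δu/u)² + (3·δy/y)² + (1·δc/c)²) = √(0.0224 + 0.0795 + 0.00529) = 0.328
Q = 2.76e+07, so δQ = 0.328 × 2.76e+07 = 9.05e+06.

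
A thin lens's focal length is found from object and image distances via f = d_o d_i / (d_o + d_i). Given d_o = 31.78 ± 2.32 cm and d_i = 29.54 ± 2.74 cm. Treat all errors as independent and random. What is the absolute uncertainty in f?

∂f/∂d_o = (d_i/(d_o+d_i))² = 0.232;  ∂f/∂d_i = (d_o/(d_o+d_i))² = 0.269
δf = √((∂f/∂d_o · δd_o)² + (∂f/∂d_i · δd_i)²) = √(0.290 + 0.542) = 0.912 cm

0.912 cm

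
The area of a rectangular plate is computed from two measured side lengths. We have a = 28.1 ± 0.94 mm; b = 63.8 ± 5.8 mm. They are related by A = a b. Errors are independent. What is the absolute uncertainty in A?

Since A is a product/quotient, work with relative uncertainties:
  (1·δa/a)² = (1×0.0335)² = 0.00112;  (1·δb/b)² = (1×0.0909)² = 0.00826
δA/A = √(0.00938) = 0.0969
A = 1790 mm^2, so δA = 0.0969 × 1790 = 174 mm^2.

174 mm^2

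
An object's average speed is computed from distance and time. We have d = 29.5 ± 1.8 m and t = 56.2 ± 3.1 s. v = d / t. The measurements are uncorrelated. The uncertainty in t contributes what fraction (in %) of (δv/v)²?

(δv/v)² = (1·δd/d)² + (-1·δt/t)²
  d term: (1×0.0610)² = 0.00372
  t term: (-1×0.0552)² = 0.00304
Total = 0.00677. Share from t = 0.00304/0.00677 = 0.450.

45.0%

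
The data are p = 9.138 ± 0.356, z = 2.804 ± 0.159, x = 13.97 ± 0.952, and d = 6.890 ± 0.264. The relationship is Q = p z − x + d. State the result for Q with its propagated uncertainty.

Let w = p·z = 25.62. δw/w = √((1·δp/p)² + (1·δz/z)²) = √(0.00152 + 0.00322) = 0.0688, so δw = 1.76.
Q = w − x + d: δQ = √(δw² + δx² + δd²) = √(3.11 + 0.906 + 0.0697) = 2.02
Q = 18.54.

18.54 ± 2.02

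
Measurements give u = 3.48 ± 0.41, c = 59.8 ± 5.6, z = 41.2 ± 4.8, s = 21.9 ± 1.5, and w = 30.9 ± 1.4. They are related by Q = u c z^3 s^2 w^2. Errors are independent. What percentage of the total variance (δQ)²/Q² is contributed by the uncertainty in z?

71.1%

(δQ/Q)² = (1·δu/u)² + (1·δc/c)² + (3·δz/z)² + (2·δs/s)² + (2·δw/w)²
  u term: (1×0.118)² = 0.0139
  c term: (1×0.0936)² = 0.00877
  z term: (3×0.117)² = 0.122
  s term: (2×0.0685)² = 0.0188
  w term: (2×0.0453)² = 0.00821
Total = 0.172. Share from z = 0.122/0.172 = 0.711.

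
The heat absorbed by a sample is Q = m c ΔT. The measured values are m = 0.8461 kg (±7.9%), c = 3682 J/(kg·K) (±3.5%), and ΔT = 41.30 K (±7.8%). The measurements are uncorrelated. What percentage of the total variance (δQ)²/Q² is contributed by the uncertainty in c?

(δQ/Q)² = (1·δm/m)² + (1·δc/c)² + (1·δΔT/ΔT)²
  m term: (1×0.0790)² = 0.00624
  c term: (1×0.0350)² = 0.00123
  ΔT term: (1×0.0780)² = 0.00608
Total = 0.0135. Share from c = 0.00123/0.0135 = 0.0904.

9.04%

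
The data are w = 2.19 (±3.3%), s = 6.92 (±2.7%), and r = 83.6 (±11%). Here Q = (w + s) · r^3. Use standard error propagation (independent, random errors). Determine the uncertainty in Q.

Let u = w + s = 9.11. δu = √(δw² + δs²) = √(0.00522 + 0.0349) = 0.200, so δu/u = 0.0220.
Q is then a monomial in u, r:
δQ/Q = √((δu/u)² + (3·δr/r)²) = √(0.000484 + 0.109) = 0.331
Q = 5.32e+06, so δQ = 0.331 × 5.32e+06 = 1.76e+06.

1.76e+06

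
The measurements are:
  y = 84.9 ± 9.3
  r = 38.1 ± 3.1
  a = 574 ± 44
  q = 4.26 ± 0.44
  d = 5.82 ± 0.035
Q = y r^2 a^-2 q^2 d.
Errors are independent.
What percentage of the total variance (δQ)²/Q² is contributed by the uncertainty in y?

(δQ/Q)² = (1·δy/y)² + (2·δr/r)² + (-2·δa/a)² + (2·δq/q)² + (1·δd/d)²
  y term: (1×0.110)² = 0.0120
  r term: (2×0.0814)² = 0.0265
  a term: (-2×0.0767)² = 0.0235
  q term: (2×0.103)² = 0.0427
  d term: (1×0.00601)² = 3.62e-05
Total = 0.105. Share from y = 0.0120/0.105 = 0.115.

11.5%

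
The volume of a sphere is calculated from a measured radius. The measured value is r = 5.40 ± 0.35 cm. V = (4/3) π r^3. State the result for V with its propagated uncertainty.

V ∝ r^3, so δV/V = |3| · δr/r = 3 × 0.0648 = 0.194.
V = 660 cm^3, so δV = 0.194 × 660 = 128 cm^3.

660 ± 128 cm^3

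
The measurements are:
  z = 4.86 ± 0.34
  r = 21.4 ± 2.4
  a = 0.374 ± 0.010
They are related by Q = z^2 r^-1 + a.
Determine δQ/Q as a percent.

Let p = z^2·r^-1 = 1.10. δp/p = √((2·δz/z)² + (-1·δr/r)²) = √(0.0196 + 0.0126) = 0.179, so δp = 0.198.
Q = p + a: δQ = √(δp² + δa²) = √(0.0392 + 0.000100) = 0.198
Q = 1.48, so δQ/Q = 0.198/1.48 = 0.134.

13.4%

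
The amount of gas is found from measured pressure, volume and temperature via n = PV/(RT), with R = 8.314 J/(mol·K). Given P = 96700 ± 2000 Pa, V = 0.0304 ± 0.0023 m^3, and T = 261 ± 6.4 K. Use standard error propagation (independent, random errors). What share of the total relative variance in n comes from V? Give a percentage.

(δn/n)² = (1·δP/P)² + (1·δV/V)² + (-1·δT/T)²
  P term: (1×0.0207)² = 0.000428
  V term: (1×0.0757)² = 0.00572
  T term: (-1×0.0245)² = 0.000601
Total = 0.00675. Share from V = 0.00572/0.00675 = 0.848.

84.8%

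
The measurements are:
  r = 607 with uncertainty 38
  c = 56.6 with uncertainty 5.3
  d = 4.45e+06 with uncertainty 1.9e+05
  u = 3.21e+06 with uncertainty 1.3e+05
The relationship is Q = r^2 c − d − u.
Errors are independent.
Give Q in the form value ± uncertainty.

Let p = r^2·c = 2.09e+07. δp/p = √((2·δr/r)² + (1·δc/c)²) = √(0.0157 + 0.00877) = 0.156, so δp = 3.26e+06.
Q = p − d − u: δQ = √(δp² + δd² + δu²) = √(1.06e+13 + 3.61e+10 + 1.69e+10) = 3.27e+06
Q = 1.32e+07.

(1.32 ± 0.327) × 10^7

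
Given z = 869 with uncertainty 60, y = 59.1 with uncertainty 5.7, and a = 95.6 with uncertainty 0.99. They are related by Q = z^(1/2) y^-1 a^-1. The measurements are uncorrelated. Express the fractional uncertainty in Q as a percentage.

For a monomial Q ∝ z^(1/2), y^-1, a^-1, fractional errors add in quadrature:
  (½·δz/z)² = (0.5×0.0690)² = 0.00119;  (-1·δy/y)² = (-1×0.0964)² = 0.00930;  (-1·δa/a)² = (-1×0.0104)² = 0.000107
δQ/Q = √(0.0106) = 0.103

10.3%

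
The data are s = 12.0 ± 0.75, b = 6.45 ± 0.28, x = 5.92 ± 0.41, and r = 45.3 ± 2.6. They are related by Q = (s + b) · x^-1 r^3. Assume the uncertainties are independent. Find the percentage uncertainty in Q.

Let u = s + b = 18.4. δu = √(δs² + δb²) = √(0.562 + 0.0784) = 0.801, so δu/u = 0.0434.
Q is then a monomial in u, x, r:
δQ/Q = √((δu/u)² + (-1·δx/x)² + (3·δr/r)²) = √(0.00188 + 0.00480 + 0.0296) = 0.191

19.1%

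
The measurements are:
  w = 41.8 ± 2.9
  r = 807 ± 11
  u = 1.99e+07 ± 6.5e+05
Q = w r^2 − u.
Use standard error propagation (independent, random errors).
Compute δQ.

2.13e+06

Let p = w·r^2 = 2.72e+07. δp/p = √((1·δw/w)² + (2·δr/r)²) = √(0.00481 + 0.000743) = 0.0745, so δp = 2.03e+06.
Q = p − u: δQ = √(δp² + δu²) = √(4.12e+12 + 4.22e+11) = 2.13e+06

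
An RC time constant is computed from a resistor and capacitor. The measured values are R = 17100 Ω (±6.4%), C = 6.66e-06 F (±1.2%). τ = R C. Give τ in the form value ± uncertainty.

0.114 ± 0.00742 s

Products/powers → add relative errors in quadrature, weighted by exponent:
  (1·δR/R)² = (1×0.0640)² = 0.00410;  (1·δC/C)² = (1×0.0120)² = 0.000144
δτ/τ = √(0.00424) = 0.0651
τ = 0.114 s, so δτ = 0.0651 × 0.114 = 0.00742 s.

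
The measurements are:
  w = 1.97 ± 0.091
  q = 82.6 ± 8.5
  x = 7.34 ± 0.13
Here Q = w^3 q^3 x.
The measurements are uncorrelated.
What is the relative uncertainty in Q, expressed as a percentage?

33.9%

Products/powers → add relative errors in quadrature, weighted by exponent:
  (3·δw/w)² = (3×0.0462)² = 0.0192;  (3·δq/q)² = (3×0.103)² = 0.0953;  (1·δx/x)² = (1×0.0177)² = 0.000314
δQ/Q = √(0.115) = 0.339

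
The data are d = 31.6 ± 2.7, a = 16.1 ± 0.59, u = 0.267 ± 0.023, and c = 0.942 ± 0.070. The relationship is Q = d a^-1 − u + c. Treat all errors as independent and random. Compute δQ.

Let p = d·a^-1 = 1.96. δp/p = √((1·δd/d)² + (-1·δa/a)²) = √(0.00730 + 0.00134) = 0.0930, so δp = 0.182.
Q = p − u + c: δQ = √(δp² + δu² + δc²) = √(0.0333 + 0.000529 + 0.00490) = 0.197

0.197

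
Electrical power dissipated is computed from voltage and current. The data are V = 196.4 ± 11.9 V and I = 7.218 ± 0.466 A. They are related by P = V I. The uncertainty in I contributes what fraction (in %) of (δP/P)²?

(δP/P)² = (1·δV/V)² + (1·δI/I)²
  V term: (1×0.0606)² = 0.00367
  I term: (1×0.0646)² = 0.00417
Total = 0.00784. Share from I = 0.00417/0.00784 = 0.532.

53.2%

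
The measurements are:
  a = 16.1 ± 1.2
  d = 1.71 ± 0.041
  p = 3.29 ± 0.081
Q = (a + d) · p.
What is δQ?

Let u = a + d = 17.8. δu = √(δa² + δd²) = √(1.44 + 0.00168) = 1.20, so δu/u = 0.0674.
Q is then a monomial in u, p:
δQ/Q = √((δu/u)² + (1·δp/p)²) = √(0.00455 + 0.000606) = 0.0718
Q = 58.6, so δQ = 0.0718 × 58.6 = 4.21.

4.21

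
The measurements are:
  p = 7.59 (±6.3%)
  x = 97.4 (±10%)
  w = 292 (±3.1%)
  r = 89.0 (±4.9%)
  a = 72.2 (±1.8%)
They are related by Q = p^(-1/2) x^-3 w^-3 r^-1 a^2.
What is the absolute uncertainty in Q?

Products/powers → add relative errors in quadrature, weighted by exponent:
  (−½·δp/p)² = (-0.5×0.0630)² = 0.000992;  (-3·δx/x)² = (-3×0.100)² = 0.0900;  (-3·δw/w)² = (-3×0.0310)² = 0.00865;  (-1·δr/r)² = (-1×0.0490)² = 0.00240;  (2·δa/a)² = (2×0.0180)² = 0.00130
δQ/Q = √(0.103) = 0.321
Q = 9.24e-13, so δQ = 0.321 × 9.24e-13 = 2.97e-13.

2.97e-13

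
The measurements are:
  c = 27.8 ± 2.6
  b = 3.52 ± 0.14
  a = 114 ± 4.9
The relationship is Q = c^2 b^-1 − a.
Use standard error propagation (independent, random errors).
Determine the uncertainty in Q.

42.3

Let p = c^2·b^-1 = 220. δp/p = √((2·δc/c)² + (-1·δb/b)²) = √(0.0350 + 0.00158) = 0.191, so δp = 42.0.
Q = p − a: δQ = √(δp² + δa²) = √(1760 + 24.0) = 42.3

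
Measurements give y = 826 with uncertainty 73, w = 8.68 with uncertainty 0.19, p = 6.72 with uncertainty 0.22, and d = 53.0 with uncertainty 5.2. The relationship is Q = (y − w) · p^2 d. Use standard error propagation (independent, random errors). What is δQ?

2.89e+05

Let u = y − w = 817. δu = √(δy² + δw²) = √(5330 + 0.0361) = 73.0, so δu/u = 0.0893.
Q is then a monomial in u, p, d:
δQ/Q = √((δu/u)² + (2·δp/p)² + (1·δd/d)²) = √(0.00798 + 0.00429 + 0.00963) = 0.148
Q = 1.96e+06, so δQ = 0.148 × 1.96e+06 = 2.89e+05.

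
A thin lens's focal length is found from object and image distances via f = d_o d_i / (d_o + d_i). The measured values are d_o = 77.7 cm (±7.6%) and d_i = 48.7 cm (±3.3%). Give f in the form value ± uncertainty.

∂f/∂d_o = (d_i/(d_o+d_i))² = 0.148;  ∂f/∂d_i = (d_o/(d_o+d_i))² = 0.378
δf = √((∂f/∂d_o · δd_o)² + (∂f/∂d_i · δd_i)²) = √(0.768 + 0.369) = 1.07 cm
f = 29.9 cm.

29.9 ± 1.07 cm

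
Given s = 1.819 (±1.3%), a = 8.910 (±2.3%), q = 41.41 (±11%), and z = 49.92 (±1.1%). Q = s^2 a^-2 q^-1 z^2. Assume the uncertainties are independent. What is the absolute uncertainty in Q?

For a monomial Q ∝ s^2, a^-2, q^-1, z^2, fractional errors add in quadrature:
  (2·δs/s)² = (2×0.0130)² = 0.000676;  (-2·δa/a)² = (-2×0.0230)² = 0.00212;  (-1·δq/q)² = (-1×0.110)² = 0.0121;  (2·δz/z)² = (2×0.0110)² = 0.000484
δQ/Q = √(0.0154) = 0.124
Q = 2.508, so δQ = 0.124 × 2.508 = 0.311.

0.311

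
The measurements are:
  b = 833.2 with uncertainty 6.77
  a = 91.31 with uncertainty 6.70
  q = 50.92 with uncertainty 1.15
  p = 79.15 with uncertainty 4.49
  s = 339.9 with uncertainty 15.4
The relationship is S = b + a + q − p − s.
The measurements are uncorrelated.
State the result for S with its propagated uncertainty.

556.4 ± 18.7

For a sum/difference, combine absolute errors in quadrature:
  (δb)² = 45.8;  (δa)² = 44.9;  (δq)² = 1.32;  (δp)² = 20.2;  (δs)² = 237
δS = √(349) = 18.7
S = 556.4.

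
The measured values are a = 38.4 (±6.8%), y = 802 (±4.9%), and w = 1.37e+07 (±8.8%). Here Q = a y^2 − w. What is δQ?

3.18e+06

Let p = a·y^2 = 2.47e+07. δp/p = √((1·δa/a)² + (2·δy/y)²) = √(0.00462 + 0.00960) = 0.119, so δp = 2.95e+06.
Q = p − w: δQ = √(δp² + δw²) = √(8.68e+12 + 1.45e+12) = 3.18e+06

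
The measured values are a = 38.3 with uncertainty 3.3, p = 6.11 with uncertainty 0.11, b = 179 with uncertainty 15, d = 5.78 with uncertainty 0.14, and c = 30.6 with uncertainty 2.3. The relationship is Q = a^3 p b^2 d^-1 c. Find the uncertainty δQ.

1.85e+10

Relative error in a monomial: (δQ/Q)² = Σ (nᵢ · δxᵢ/xᵢ)².
  (3·δa/a)² = (3×0.0862)² = 0.0668;  (1·δp/p)² = (1×0.0180)² = 0.000324;  (2·δb/b)² = (2×0.0838)² = 0.0281;  (-1·δd/d)² = (-1×0.0242)² = 0.000587;  (1·δc/c)² = (1×0.0752)² = 0.00565
δQ/Q = √(0.101) = 0.319
Q = 5.82e+10, so δQ = 0.319 × 5.82e+10 = 1.85e+10.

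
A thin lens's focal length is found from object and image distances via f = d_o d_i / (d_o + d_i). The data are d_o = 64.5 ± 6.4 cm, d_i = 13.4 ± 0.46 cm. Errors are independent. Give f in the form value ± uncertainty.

11.1 ± 0.368 cm

∂f/∂d_o = (d_i/(d_o+d_i))² = 0.0296;  ∂f/∂d_i = (d_o/(d_o+d_i))² = 0.686
δf = √((∂f/∂d_o · δd_o)² + (∂f/∂d_i · δd_i)²) = √(0.0359 + 0.0994) = 0.368 cm
f = 11.1 cm.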